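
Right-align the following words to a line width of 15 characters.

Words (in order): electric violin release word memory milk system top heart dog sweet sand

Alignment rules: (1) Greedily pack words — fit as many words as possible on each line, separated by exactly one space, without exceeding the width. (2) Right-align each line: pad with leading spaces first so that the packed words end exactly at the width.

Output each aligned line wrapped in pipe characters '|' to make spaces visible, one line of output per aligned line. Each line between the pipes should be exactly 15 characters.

Line 1: ['electric', 'violin'] (min_width=15, slack=0)
Line 2: ['release', 'word'] (min_width=12, slack=3)
Line 3: ['memory', 'milk'] (min_width=11, slack=4)
Line 4: ['system', 'top'] (min_width=10, slack=5)
Line 5: ['heart', 'dog', 'sweet'] (min_width=15, slack=0)
Line 6: ['sand'] (min_width=4, slack=11)

Answer: |electric violin|
|   release word|
|    memory milk|
|     system top|
|heart dog sweet|
|           sand|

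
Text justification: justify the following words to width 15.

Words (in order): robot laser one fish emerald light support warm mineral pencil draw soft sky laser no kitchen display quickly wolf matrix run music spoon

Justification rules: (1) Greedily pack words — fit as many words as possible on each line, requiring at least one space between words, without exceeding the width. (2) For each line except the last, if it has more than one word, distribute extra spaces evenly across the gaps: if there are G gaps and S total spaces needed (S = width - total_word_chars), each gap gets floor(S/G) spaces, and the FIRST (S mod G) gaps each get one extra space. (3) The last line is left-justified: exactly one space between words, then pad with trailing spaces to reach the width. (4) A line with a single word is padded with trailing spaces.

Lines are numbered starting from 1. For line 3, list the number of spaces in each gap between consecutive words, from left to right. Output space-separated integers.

Answer: 3

Derivation:
Line 1: ['robot', 'laser', 'one'] (min_width=15, slack=0)
Line 2: ['fish', 'emerald'] (min_width=12, slack=3)
Line 3: ['light', 'support'] (min_width=13, slack=2)
Line 4: ['warm', 'mineral'] (min_width=12, slack=3)
Line 5: ['pencil', 'draw'] (min_width=11, slack=4)
Line 6: ['soft', 'sky', 'laser'] (min_width=14, slack=1)
Line 7: ['no', 'kitchen'] (min_width=10, slack=5)
Line 8: ['display', 'quickly'] (min_width=15, slack=0)
Line 9: ['wolf', 'matrix', 'run'] (min_width=15, slack=0)
Line 10: ['music', 'spoon'] (min_width=11, slack=4)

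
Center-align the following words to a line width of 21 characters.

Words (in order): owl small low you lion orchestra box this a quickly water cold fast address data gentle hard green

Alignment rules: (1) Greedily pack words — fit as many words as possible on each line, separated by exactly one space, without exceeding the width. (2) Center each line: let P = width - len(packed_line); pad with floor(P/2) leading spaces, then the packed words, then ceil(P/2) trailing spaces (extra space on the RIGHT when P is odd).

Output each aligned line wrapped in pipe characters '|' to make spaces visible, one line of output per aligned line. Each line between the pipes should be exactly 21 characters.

Line 1: ['owl', 'small', 'low', 'you'] (min_width=17, slack=4)
Line 2: ['lion', 'orchestra', 'box'] (min_width=18, slack=3)
Line 3: ['this', 'a', 'quickly', 'water'] (min_width=20, slack=1)
Line 4: ['cold', 'fast', 'address'] (min_width=17, slack=4)
Line 5: ['data', 'gentle', 'hard'] (min_width=16, slack=5)
Line 6: ['green'] (min_width=5, slack=16)

Answer: |  owl small low you  |
| lion orchestra box  |
|this a quickly water |
|  cold fast address  |
|  data gentle hard   |
|        green        |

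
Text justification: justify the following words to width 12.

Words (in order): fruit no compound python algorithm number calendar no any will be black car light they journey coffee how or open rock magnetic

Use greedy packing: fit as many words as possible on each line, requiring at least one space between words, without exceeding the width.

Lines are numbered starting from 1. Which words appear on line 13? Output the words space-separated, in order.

Line 1: ['fruit', 'no'] (min_width=8, slack=4)
Line 2: ['compound'] (min_width=8, slack=4)
Line 3: ['python'] (min_width=6, slack=6)
Line 4: ['algorithm'] (min_width=9, slack=3)
Line 5: ['number'] (min_width=6, slack=6)
Line 6: ['calendar', 'no'] (min_width=11, slack=1)
Line 7: ['any', 'will', 'be'] (min_width=11, slack=1)
Line 8: ['black', 'car'] (min_width=9, slack=3)
Line 9: ['light', 'they'] (min_width=10, slack=2)
Line 10: ['journey'] (min_width=7, slack=5)
Line 11: ['coffee', 'how'] (min_width=10, slack=2)
Line 12: ['or', 'open', 'rock'] (min_width=12, slack=0)
Line 13: ['magnetic'] (min_width=8, slack=4)

Answer: magnetic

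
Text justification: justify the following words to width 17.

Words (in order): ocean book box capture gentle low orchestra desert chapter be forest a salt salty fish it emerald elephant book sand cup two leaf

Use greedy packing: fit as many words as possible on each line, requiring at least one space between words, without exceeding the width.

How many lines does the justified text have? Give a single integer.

Line 1: ['ocean', 'book', 'box'] (min_width=14, slack=3)
Line 2: ['capture', 'gentle'] (min_width=14, slack=3)
Line 3: ['low', 'orchestra'] (min_width=13, slack=4)
Line 4: ['desert', 'chapter', 'be'] (min_width=17, slack=0)
Line 5: ['forest', 'a', 'salt'] (min_width=13, slack=4)
Line 6: ['salty', 'fish', 'it'] (min_width=13, slack=4)
Line 7: ['emerald', 'elephant'] (min_width=16, slack=1)
Line 8: ['book', 'sand', 'cup', 'two'] (min_width=17, slack=0)
Line 9: ['leaf'] (min_width=4, slack=13)
Total lines: 9

Answer: 9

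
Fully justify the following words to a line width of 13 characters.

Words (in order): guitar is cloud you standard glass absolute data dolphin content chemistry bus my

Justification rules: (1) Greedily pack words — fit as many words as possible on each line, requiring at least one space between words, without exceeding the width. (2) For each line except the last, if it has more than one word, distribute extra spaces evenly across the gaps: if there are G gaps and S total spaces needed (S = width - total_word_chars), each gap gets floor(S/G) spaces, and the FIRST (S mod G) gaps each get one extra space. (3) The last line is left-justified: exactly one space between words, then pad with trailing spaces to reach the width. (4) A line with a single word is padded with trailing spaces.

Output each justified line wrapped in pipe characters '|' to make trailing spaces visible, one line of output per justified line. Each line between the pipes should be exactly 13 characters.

Answer: |guitar     is|
|cloud     you|
|standard     |
|glass        |
|absolute data|
|dolphin      |
|content      |
|chemistry bus|
|my           |

Derivation:
Line 1: ['guitar', 'is'] (min_width=9, slack=4)
Line 2: ['cloud', 'you'] (min_width=9, slack=4)
Line 3: ['standard'] (min_width=8, slack=5)
Line 4: ['glass'] (min_width=5, slack=8)
Line 5: ['absolute', 'data'] (min_width=13, slack=0)
Line 6: ['dolphin'] (min_width=7, slack=6)
Line 7: ['content'] (min_width=7, slack=6)
Line 8: ['chemistry', 'bus'] (min_width=13, slack=0)
Line 9: ['my'] (min_width=2, slack=11)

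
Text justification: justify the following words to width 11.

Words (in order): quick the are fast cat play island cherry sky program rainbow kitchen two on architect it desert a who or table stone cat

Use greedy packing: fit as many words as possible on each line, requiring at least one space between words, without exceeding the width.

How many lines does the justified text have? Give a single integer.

Line 1: ['quick', 'the'] (min_width=9, slack=2)
Line 2: ['are', 'fast'] (min_width=8, slack=3)
Line 3: ['cat', 'play'] (min_width=8, slack=3)
Line 4: ['island'] (min_width=6, slack=5)
Line 5: ['cherry', 'sky'] (min_width=10, slack=1)
Line 6: ['program'] (min_width=7, slack=4)
Line 7: ['rainbow'] (min_width=7, slack=4)
Line 8: ['kitchen', 'two'] (min_width=11, slack=0)
Line 9: ['on'] (min_width=2, slack=9)
Line 10: ['architect'] (min_width=9, slack=2)
Line 11: ['it', 'desert', 'a'] (min_width=11, slack=0)
Line 12: ['who', 'or'] (min_width=6, slack=5)
Line 13: ['table', 'stone'] (min_width=11, slack=0)
Line 14: ['cat'] (min_width=3, slack=8)
Total lines: 14

Answer: 14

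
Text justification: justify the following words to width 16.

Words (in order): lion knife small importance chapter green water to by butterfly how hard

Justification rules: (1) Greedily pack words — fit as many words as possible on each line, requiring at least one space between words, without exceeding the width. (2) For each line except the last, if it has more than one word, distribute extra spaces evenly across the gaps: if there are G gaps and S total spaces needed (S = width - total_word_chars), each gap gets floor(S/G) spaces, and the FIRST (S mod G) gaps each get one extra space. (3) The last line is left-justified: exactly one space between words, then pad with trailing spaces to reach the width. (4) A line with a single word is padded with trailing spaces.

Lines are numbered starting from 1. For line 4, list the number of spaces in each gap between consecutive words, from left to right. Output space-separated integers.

Line 1: ['lion', 'knife', 'small'] (min_width=16, slack=0)
Line 2: ['importance'] (min_width=10, slack=6)
Line 3: ['chapter', 'green'] (min_width=13, slack=3)
Line 4: ['water', 'to', 'by'] (min_width=11, slack=5)
Line 5: ['butterfly', 'how'] (min_width=13, slack=3)
Line 6: ['hard'] (min_width=4, slack=12)

Answer: 4 3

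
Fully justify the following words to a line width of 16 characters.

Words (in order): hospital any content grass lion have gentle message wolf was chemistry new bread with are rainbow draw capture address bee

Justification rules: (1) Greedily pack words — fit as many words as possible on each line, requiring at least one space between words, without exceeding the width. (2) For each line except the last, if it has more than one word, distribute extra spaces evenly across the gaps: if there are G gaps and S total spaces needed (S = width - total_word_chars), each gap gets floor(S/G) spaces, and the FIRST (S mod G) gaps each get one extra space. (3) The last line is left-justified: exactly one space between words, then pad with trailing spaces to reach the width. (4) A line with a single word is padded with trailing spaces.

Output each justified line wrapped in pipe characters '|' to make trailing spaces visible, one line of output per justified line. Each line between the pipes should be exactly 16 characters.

Answer: |hospital     any|
|content    grass|
|lion have gentle|
|message wolf was|
|chemistry    new|
|bread  with  are|
|rainbow     draw|
|capture  address|
|bee             |

Derivation:
Line 1: ['hospital', 'any'] (min_width=12, slack=4)
Line 2: ['content', 'grass'] (min_width=13, slack=3)
Line 3: ['lion', 'have', 'gentle'] (min_width=16, slack=0)
Line 4: ['message', 'wolf', 'was'] (min_width=16, slack=0)
Line 5: ['chemistry', 'new'] (min_width=13, slack=3)
Line 6: ['bread', 'with', 'are'] (min_width=14, slack=2)
Line 7: ['rainbow', 'draw'] (min_width=12, slack=4)
Line 8: ['capture', 'address'] (min_width=15, slack=1)
Line 9: ['bee'] (min_width=3, slack=13)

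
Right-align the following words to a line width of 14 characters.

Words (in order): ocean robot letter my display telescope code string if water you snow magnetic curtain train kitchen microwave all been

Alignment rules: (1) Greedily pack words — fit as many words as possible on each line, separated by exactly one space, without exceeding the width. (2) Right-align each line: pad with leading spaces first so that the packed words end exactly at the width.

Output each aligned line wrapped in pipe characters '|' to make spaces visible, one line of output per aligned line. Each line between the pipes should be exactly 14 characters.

Answer: |   ocean robot|
|     letter my|
|       display|
|telescope code|
|     string if|
|water you snow|
|      magnetic|
| curtain train|
|       kitchen|
| microwave all|
|          been|

Derivation:
Line 1: ['ocean', 'robot'] (min_width=11, slack=3)
Line 2: ['letter', 'my'] (min_width=9, slack=5)
Line 3: ['display'] (min_width=7, slack=7)
Line 4: ['telescope', 'code'] (min_width=14, slack=0)
Line 5: ['string', 'if'] (min_width=9, slack=5)
Line 6: ['water', 'you', 'snow'] (min_width=14, slack=0)
Line 7: ['magnetic'] (min_width=8, slack=6)
Line 8: ['curtain', 'train'] (min_width=13, slack=1)
Line 9: ['kitchen'] (min_width=7, slack=7)
Line 10: ['microwave', 'all'] (min_width=13, slack=1)
Line 11: ['been'] (min_width=4, slack=10)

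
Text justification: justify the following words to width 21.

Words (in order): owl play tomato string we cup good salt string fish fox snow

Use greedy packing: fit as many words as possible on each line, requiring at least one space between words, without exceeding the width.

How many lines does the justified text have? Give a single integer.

Line 1: ['owl', 'play', 'tomato'] (min_width=15, slack=6)
Line 2: ['string', 'we', 'cup', 'good'] (min_width=18, slack=3)
Line 3: ['salt', 'string', 'fish', 'fox'] (min_width=20, slack=1)
Line 4: ['snow'] (min_width=4, slack=17)
Total lines: 4

Answer: 4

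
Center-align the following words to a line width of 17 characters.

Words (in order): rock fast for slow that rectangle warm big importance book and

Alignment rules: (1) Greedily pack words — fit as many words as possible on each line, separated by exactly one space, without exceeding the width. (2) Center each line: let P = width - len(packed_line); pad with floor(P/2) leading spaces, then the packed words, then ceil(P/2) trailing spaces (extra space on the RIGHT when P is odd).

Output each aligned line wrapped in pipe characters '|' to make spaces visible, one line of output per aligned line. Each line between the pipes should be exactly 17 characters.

Line 1: ['rock', 'fast', 'for'] (min_width=13, slack=4)
Line 2: ['slow', 'that'] (min_width=9, slack=8)
Line 3: ['rectangle', 'warm'] (min_width=14, slack=3)
Line 4: ['big', 'importance'] (min_width=14, slack=3)
Line 5: ['book', 'and'] (min_width=8, slack=9)

Answer: |  rock fast for  |
|    slow that    |
| rectangle warm  |
| big importance  |
|    book and     |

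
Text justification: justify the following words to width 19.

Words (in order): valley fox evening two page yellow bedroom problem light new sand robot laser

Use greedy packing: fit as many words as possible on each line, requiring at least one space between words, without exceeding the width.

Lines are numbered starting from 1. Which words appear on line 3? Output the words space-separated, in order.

Line 1: ['valley', 'fox', 'evening'] (min_width=18, slack=1)
Line 2: ['two', 'page', 'yellow'] (min_width=15, slack=4)
Line 3: ['bedroom', 'problem'] (min_width=15, slack=4)
Line 4: ['light', 'new', 'sand'] (min_width=14, slack=5)
Line 5: ['robot', 'laser'] (min_width=11, slack=8)

Answer: bedroom problem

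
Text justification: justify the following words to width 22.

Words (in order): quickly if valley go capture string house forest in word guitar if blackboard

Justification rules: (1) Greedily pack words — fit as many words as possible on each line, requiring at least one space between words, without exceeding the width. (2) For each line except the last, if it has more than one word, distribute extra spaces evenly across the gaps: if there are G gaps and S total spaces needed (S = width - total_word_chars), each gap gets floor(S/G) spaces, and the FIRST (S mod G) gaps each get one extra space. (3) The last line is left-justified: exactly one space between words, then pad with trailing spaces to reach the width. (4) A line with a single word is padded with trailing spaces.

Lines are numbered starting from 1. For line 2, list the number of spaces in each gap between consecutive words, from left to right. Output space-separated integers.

Answer: 2 2

Derivation:
Line 1: ['quickly', 'if', 'valley', 'go'] (min_width=20, slack=2)
Line 2: ['capture', 'string', 'house'] (min_width=20, slack=2)
Line 3: ['forest', 'in', 'word', 'guitar'] (min_width=21, slack=1)
Line 4: ['if', 'blackboard'] (min_width=13, slack=9)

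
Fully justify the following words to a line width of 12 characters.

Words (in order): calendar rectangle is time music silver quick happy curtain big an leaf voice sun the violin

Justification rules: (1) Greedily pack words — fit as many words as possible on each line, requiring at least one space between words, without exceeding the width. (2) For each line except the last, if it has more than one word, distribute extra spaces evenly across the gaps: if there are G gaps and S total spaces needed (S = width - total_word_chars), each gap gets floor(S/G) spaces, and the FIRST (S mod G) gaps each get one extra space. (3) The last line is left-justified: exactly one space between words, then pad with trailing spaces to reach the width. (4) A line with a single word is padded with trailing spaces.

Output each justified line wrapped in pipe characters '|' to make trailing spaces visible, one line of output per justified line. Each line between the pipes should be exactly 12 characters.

Answer: |calendar    |
|rectangle is|
|time   music|
|silver quick|
|happy       |
|curtain  big|
|an      leaf|
|voice    sun|
|the violin  |

Derivation:
Line 1: ['calendar'] (min_width=8, slack=4)
Line 2: ['rectangle', 'is'] (min_width=12, slack=0)
Line 3: ['time', 'music'] (min_width=10, slack=2)
Line 4: ['silver', 'quick'] (min_width=12, slack=0)
Line 5: ['happy'] (min_width=5, slack=7)
Line 6: ['curtain', 'big'] (min_width=11, slack=1)
Line 7: ['an', 'leaf'] (min_width=7, slack=5)
Line 8: ['voice', 'sun'] (min_width=9, slack=3)
Line 9: ['the', 'violin'] (min_width=10, slack=2)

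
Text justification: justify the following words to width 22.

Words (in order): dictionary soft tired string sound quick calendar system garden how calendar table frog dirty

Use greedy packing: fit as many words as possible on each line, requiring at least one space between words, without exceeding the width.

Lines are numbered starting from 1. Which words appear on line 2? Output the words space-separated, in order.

Line 1: ['dictionary', 'soft', 'tired'] (min_width=21, slack=1)
Line 2: ['string', 'sound', 'quick'] (min_width=18, slack=4)
Line 3: ['calendar', 'system', 'garden'] (min_width=22, slack=0)
Line 4: ['how', 'calendar', 'table'] (min_width=18, slack=4)
Line 5: ['frog', 'dirty'] (min_width=10, slack=12)

Answer: string sound quick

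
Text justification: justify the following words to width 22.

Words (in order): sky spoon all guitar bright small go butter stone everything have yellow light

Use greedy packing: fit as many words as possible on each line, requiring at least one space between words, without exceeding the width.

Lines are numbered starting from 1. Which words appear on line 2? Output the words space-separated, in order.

Line 1: ['sky', 'spoon', 'all', 'guitar'] (min_width=20, slack=2)
Line 2: ['bright', 'small', 'go', 'butter'] (min_width=22, slack=0)
Line 3: ['stone', 'everything', 'have'] (min_width=21, slack=1)
Line 4: ['yellow', 'light'] (min_width=12, slack=10)

Answer: bright small go butter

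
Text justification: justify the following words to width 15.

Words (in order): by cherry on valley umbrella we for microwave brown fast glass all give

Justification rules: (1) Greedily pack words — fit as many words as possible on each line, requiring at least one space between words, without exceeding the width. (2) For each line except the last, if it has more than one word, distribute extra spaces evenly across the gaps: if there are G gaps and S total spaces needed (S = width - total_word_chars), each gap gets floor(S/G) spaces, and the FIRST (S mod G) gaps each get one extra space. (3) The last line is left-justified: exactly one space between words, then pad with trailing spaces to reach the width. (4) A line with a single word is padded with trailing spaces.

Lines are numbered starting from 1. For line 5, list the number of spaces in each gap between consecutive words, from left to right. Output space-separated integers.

Answer: 2 1

Derivation:
Line 1: ['by', 'cherry', 'on'] (min_width=12, slack=3)
Line 2: ['valley', 'umbrella'] (min_width=15, slack=0)
Line 3: ['we', 'for'] (min_width=6, slack=9)
Line 4: ['microwave', 'brown'] (min_width=15, slack=0)
Line 5: ['fast', 'glass', 'all'] (min_width=14, slack=1)
Line 6: ['give'] (min_width=4, slack=11)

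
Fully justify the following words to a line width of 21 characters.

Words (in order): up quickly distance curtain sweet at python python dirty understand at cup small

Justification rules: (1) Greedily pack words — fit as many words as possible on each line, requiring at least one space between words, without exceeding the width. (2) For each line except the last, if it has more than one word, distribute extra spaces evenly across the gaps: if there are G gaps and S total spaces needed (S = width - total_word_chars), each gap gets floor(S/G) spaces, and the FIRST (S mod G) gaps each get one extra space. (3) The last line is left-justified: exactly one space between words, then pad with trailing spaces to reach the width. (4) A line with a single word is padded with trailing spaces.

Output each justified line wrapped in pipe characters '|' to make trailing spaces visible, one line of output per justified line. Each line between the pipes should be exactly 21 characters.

Line 1: ['up', 'quickly', 'distance'] (min_width=19, slack=2)
Line 2: ['curtain', 'sweet', 'at'] (min_width=16, slack=5)
Line 3: ['python', 'python', 'dirty'] (min_width=19, slack=2)
Line 4: ['understand', 'at', 'cup'] (min_width=17, slack=4)
Line 5: ['small'] (min_width=5, slack=16)

Answer: |up  quickly  distance|
|curtain    sweet   at|
|python  python  dirty|
|understand   at   cup|
|small                |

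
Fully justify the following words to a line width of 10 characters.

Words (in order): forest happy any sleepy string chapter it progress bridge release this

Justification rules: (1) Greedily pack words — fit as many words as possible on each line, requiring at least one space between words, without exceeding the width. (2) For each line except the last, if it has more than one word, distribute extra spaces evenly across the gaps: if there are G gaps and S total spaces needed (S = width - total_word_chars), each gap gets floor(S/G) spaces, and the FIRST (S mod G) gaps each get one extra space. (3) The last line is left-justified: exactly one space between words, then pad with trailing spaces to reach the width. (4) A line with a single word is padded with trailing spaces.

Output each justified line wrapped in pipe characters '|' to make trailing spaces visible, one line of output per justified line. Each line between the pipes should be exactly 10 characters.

Answer: |forest    |
|happy  any|
|sleepy    |
|string    |
|chapter it|
|progress  |
|bridge    |
|release   |
|this      |

Derivation:
Line 1: ['forest'] (min_width=6, slack=4)
Line 2: ['happy', 'any'] (min_width=9, slack=1)
Line 3: ['sleepy'] (min_width=6, slack=4)
Line 4: ['string'] (min_width=6, slack=4)
Line 5: ['chapter', 'it'] (min_width=10, slack=0)
Line 6: ['progress'] (min_width=8, slack=2)
Line 7: ['bridge'] (min_width=6, slack=4)
Line 8: ['release'] (min_width=7, slack=3)
Line 9: ['this'] (min_width=4, slack=6)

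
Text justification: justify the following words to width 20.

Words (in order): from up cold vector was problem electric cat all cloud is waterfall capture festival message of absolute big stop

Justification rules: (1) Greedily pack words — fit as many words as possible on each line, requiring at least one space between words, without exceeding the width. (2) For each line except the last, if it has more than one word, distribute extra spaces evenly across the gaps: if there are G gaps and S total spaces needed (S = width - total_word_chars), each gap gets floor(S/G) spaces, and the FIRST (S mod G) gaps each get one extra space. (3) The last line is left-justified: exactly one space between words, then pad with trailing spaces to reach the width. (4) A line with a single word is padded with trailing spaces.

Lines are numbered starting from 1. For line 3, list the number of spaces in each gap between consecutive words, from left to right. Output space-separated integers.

Answer: 3 2 2

Derivation:
Line 1: ['from', 'up', 'cold', 'vector'] (min_width=19, slack=1)
Line 2: ['was', 'problem', 'electric'] (min_width=20, slack=0)
Line 3: ['cat', 'all', 'cloud', 'is'] (min_width=16, slack=4)
Line 4: ['waterfall', 'capture'] (min_width=17, slack=3)
Line 5: ['festival', 'message', 'of'] (min_width=19, slack=1)
Line 6: ['absolute', 'big', 'stop'] (min_width=17, slack=3)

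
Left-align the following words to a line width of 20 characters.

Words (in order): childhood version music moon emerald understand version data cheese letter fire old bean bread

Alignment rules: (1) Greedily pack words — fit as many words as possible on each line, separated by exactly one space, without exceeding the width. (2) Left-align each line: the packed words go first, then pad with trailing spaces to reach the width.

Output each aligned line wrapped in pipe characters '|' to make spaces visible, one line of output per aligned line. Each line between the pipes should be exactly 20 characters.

Answer: |childhood version   |
|music moon emerald  |
|understand version  |
|data cheese letter  |
|fire old bean bread |

Derivation:
Line 1: ['childhood', 'version'] (min_width=17, slack=3)
Line 2: ['music', 'moon', 'emerald'] (min_width=18, slack=2)
Line 3: ['understand', 'version'] (min_width=18, slack=2)
Line 4: ['data', 'cheese', 'letter'] (min_width=18, slack=2)
Line 5: ['fire', 'old', 'bean', 'bread'] (min_width=19, slack=1)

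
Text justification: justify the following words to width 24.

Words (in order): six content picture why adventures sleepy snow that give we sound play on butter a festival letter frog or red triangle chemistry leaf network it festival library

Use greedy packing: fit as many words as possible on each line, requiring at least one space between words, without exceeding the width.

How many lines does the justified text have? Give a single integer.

Answer: 8

Derivation:
Line 1: ['six', 'content', 'picture', 'why'] (min_width=23, slack=1)
Line 2: ['adventures', 'sleepy', 'snow'] (min_width=22, slack=2)
Line 3: ['that', 'give', 'we', 'sound', 'play'] (min_width=23, slack=1)
Line 4: ['on', 'butter', 'a', 'festival'] (min_width=20, slack=4)
Line 5: ['letter', 'frog', 'or', 'red'] (min_width=18, slack=6)
Line 6: ['triangle', 'chemistry', 'leaf'] (min_width=23, slack=1)
Line 7: ['network', 'it', 'festival'] (min_width=19, slack=5)
Line 8: ['library'] (min_width=7, slack=17)
Total lines: 8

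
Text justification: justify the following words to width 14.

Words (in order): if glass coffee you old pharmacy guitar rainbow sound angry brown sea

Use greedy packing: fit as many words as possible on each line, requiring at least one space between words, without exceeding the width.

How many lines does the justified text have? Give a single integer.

Line 1: ['if', 'glass'] (min_width=8, slack=6)
Line 2: ['coffee', 'you', 'old'] (min_width=14, slack=0)
Line 3: ['pharmacy'] (min_width=8, slack=6)
Line 4: ['guitar', 'rainbow'] (min_width=14, slack=0)
Line 5: ['sound', 'angry'] (min_width=11, slack=3)
Line 6: ['brown', 'sea'] (min_width=9, slack=5)
Total lines: 6

Answer: 6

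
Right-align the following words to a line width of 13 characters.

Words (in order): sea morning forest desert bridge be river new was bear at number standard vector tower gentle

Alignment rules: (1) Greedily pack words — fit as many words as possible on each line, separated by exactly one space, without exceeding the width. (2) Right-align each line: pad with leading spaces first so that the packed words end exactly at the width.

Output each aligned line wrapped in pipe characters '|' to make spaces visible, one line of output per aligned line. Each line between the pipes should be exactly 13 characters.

Line 1: ['sea', 'morning'] (min_width=11, slack=2)
Line 2: ['forest', 'desert'] (min_width=13, slack=0)
Line 3: ['bridge', 'be'] (min_width=9, slack=4)
Line 4: ['river', 'new', 'was'] (min_width=13, slack=0)
Line 5: ['bear', 'at'] (min_width=7, slack=6)
Line 6: ['number'] (min_width=6, slack=7)
Line 7: ['standard'] (min_width=8, slack=5)
Line 8: ['vector', 'tower'] (min_width=12, slack=1)
Line 9: ['gentle'] (min_width=6, slack=7)

Answer: |  sea morning|
|forest desert|
|    bridge be|
|river new was|
|      bear at|
|       number|
|     standard|
| vector tower|
|       gentle|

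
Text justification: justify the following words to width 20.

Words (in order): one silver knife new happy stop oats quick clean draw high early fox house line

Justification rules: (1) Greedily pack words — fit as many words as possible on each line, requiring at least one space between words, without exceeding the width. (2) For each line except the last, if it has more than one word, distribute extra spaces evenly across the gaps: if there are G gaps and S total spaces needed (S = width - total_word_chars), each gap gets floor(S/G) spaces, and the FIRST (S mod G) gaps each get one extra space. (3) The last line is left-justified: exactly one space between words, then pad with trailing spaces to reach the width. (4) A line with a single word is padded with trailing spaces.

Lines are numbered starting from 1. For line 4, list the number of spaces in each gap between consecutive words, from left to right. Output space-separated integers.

Line 1: ['one', 'silver', 'knife', 'new'] (min_width=20, slack=0)
Line 2: ['happy', 'stop', 'oats'] (min_width=15, slack=5)
Line 3: ['quick', 'clean', 'draw'] (min_width=16, slack=4)
Line 4: ['high', 'early', 'fox', 'house'] (min_width=20, slack=0)
Line 5: ['line'] (min_width=4, slack=16)

Answer: 1 1 1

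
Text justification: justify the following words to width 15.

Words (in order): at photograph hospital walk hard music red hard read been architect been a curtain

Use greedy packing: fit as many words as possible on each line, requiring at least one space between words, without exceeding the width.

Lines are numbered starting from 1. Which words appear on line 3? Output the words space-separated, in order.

Line 1: ['at', 'photograph'] (min_width=13, slack=2)
Line 2: ['hospital', 'walk'] (min_width=13, slack=2)
Line 3: ['hard', 'music', 'red'] (min_width=14, slack=1)
Line 4: ['hard', 'read', 'been'] (min_width=14, slack=1)
Line 5: ['architect', 'been'] (min_width=14, slack=1)
Line 6: ['a', 'curtain'] (min_width=9, slack=6)

Answer: hard music red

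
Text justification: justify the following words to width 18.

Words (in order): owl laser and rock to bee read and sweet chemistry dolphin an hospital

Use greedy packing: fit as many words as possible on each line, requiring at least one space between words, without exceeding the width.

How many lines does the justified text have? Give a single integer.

Answer: 5

Derivation:
Line 1: ['owl', 'laser', 'and', 'rock'] (min_width=18, slack=0)
Line 2: ['to', 'bee', 'read', 'and'] (min_width=15, slack=3)
Line 3: ['sweet', 'chemistry'] (min_width=15, slack=3)
Line 4: ['dolphin', 'an'] (min_width=10, slack=8)
Line 5: ['hospital'] (min_width=8, slack=10)
Total lines: 5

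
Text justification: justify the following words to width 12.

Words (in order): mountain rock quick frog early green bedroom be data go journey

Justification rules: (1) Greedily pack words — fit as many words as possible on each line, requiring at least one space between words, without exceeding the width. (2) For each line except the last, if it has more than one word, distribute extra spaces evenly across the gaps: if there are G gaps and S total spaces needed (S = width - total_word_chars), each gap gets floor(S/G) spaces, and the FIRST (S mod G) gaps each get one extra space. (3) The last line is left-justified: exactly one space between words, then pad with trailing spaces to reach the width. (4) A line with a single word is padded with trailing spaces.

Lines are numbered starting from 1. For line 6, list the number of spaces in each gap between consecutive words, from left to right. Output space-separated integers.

Line 1: ['mountain'] (min_width=8, slack=4)
Line 2: ['rock', 'quick'] (min_width=10, slack=2)
Line 3: ['frog', 'early'] (min_width=10, slack=2)
Line 4: ['green'] (min_width=5, slack=7)
Line 5: ['bedroom', 'be'] (min_width=10, slack=2)
Line 6: ['data', 'go'] (min_width=7, slack=5)
Line 7: ['journey'] (min_width=7, slack=5)

Answer: 6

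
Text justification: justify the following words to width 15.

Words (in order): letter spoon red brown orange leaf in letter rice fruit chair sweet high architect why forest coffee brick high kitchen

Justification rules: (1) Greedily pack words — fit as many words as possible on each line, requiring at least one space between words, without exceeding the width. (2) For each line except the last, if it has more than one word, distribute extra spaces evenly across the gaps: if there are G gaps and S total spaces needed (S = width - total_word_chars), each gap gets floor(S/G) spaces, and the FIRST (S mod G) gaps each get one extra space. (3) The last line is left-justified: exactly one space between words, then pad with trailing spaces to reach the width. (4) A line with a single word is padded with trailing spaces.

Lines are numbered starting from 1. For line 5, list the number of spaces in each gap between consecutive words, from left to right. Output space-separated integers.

Line 1: ['letter', 'spoon'] (min_width=12, slack=3)
Line 2: ['red', 'brown'] (min_width=9, slack=6)
Line 3: ['orange', 'leaf', 'in'] (min_width=14, slack=1)
Line 4: ['letter', 'rice'] (min_width=11, slack=4)
Line 5: ['fruit', 'chair'] (min_width=11, slack=4)
Line 6: ['sweet', 'high'] (min_width=10, slack=5)
Line 7: ['architect', 'why'] (min_width=13, slack=2)
Line 8: ['forest', 'coffee'] (min_width=13, slack=2)
Line 9: ['brick', 'high'] (min_width=10, slack=5)
Line 10: ['kitchen'] (min_width=7, slack=8)

Answer: 5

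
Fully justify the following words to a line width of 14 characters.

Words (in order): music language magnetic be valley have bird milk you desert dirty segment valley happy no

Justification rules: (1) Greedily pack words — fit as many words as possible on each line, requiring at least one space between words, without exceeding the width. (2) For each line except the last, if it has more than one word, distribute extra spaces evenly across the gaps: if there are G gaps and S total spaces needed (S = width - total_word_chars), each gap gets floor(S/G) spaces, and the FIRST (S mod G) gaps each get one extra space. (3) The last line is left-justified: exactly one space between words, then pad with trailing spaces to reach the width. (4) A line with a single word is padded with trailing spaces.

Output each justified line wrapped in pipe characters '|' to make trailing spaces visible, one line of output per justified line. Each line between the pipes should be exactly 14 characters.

Line 1: ['music', 'language'] (min_width=14, slack=0)
Line 2: ['magnetic', 'be'] (min_width=11, slack=3)
Line 3: ['valley', 'have'] (min_width=11, slack=3)
Line 4: ['bird', 'milk', 'you'] (min_width=13, slack=1)
Line 5: ['desert', 'dirty'] (min_width=12, slack=2)
Line 6: ['segment', 'valley'] (min_width=14, slack=0)
Line 7: ['happy', 'no'] (min_width=8, slack=6)

Answer: |music language|
|magnetic    be|
|valley    have|
|bird  milk you|
|desert   dirty|
|segment valley|
|happy no      |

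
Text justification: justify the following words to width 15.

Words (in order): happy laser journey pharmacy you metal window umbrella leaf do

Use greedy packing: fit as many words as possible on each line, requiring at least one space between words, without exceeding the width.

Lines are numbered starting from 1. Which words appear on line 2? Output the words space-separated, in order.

Answer: journey

Derivation:
Line 1: ['happy', 'laser'] (min_width=11, slack=4)
Line 2: ['journey'] (min_width=7, slack=8)
Line 3: ['pharmacy', 'you'] (min_width=12, slack=3)
Line 4: ['metal', 'window'] (min_width=12, slack=3)
Line 5: ['umbrella', 'leaf'] (min_width=13, slack=2)
Line 6: ['do'] (min_width=2, slack=13)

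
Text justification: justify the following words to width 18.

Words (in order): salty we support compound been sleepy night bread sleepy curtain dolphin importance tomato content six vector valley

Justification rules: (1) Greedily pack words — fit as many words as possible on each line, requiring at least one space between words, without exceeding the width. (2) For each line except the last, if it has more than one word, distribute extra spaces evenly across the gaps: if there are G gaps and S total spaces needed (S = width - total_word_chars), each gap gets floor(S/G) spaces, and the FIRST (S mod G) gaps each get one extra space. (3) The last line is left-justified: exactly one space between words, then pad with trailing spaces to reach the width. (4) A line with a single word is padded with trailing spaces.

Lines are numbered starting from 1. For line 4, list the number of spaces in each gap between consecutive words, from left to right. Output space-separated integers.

Line 1: ['salty', 'we', 'support'] (min_width=16, slack=2)
Line 2: ['compound', 'been'] (min_width=13, slack=5)
Line 3: ['sleepy', 'night', 'bread'] (min_width=18, slack=0)
Line 4: ['sleepy', 'curtain'] (min_width=14, slack=4)
Line 5: ['dolphin', 'importance'] (min_width=18, slack=0)
Line 6: ['tomato', 'content', 'six'] (min_width=18, slack=0)
Line 7: ['vector', 'valley'] (min_width=13, slack=5)

Answer: 5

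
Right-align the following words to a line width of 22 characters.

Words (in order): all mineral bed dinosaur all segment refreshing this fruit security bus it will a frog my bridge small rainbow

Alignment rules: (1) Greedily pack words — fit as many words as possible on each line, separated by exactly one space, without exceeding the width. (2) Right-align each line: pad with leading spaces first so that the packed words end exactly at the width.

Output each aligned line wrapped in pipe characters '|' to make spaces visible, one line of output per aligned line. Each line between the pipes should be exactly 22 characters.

Answer: |       all mineral bed|
|  dinosaur all segment|
| refreshing this fruit|
|security bus it will a|
|  frog my bridge small|
|               rainbow|

Derivation:
Line 1: ['all', 'mineral', 'bed'] (min_width=15, slack=7)
Line 2: ['dinosaur', 'all', 'segment'] (min_width=20, slack=2)
Line 3: ['refreshing', 'this', 'fruit'] (min_width=21, slack=1)
Line 4: ['security', 'bus', 'it', 'will', 'a'] (min_width=22, slack=0)
Line 5: ['frog', 'my', 'bridge', 'small'] (min_width=20, slack=2)
Line 6: ['rainbow'] (min_width=7, slack=15)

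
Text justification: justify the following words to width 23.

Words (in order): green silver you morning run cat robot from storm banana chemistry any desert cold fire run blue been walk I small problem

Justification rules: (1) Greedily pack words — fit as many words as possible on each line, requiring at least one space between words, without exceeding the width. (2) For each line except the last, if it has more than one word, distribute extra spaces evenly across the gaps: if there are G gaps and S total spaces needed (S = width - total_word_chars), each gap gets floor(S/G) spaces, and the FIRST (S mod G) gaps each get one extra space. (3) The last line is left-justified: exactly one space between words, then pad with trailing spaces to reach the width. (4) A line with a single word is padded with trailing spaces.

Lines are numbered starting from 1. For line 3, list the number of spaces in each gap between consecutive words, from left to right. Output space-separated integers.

Answer: 4 4

Derivation:
Line 1: ['green', 'silver', 'you'] (min_width=16, slack=7)
Line 2: ['morning', 'run', 'cat', 'robot'] (min_width=21, slack=2)
Line 3: ['from', 'storm', 'banana'] (min_width=17, slack=6)
Line 4: ['chemistry', 'any', 'desert'] (min_width=20, slack=3)
Line 5: ['cold', 'fire', 'run', 'blue', 'been'] (min_width=23, slack=0)
Line 6: ['walk', 'I', 'small', 'problem'] (min_width=20, slack=3)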